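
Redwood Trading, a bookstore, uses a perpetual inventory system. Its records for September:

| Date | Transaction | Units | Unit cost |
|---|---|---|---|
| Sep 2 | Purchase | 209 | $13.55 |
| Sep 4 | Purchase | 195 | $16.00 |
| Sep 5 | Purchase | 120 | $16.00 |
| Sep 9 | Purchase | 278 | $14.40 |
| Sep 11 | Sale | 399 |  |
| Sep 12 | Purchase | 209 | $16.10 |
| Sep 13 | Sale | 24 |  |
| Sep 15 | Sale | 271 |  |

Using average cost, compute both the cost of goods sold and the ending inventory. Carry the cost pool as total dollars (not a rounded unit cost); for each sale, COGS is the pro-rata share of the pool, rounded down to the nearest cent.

COGS = $10,406.26; ending inventory = $4,833.79

After Sep 2: 209 on hand, pool $2,831.95 (≈ $13.5500 each)
After Sep 4: 404 on hand, pool $5,951.95 (≈ $14.7325 each)
After Sep 5: 524 on hand, pool $7,871.95 (≈ $15.0228 each)
After Sep 9: 802 on hand, pool $11,875.15 (≈ $14.8069 each)
Sep 11, sell 399: 399/802 × $11,875.15 → $5,907.96
After Sep 12: 612 on hand, pool $9,332.09 (≈ $15.2485 each)
Sep 13, sell 24: 24/612 × $9,332.09 → $365.96
Sep 15, sell 271: 271/588 × $8,966.13 → $4,132.34
Total COGS = $5,907.96 + $365.96 + $4,132.34 = $10,406.26
Ending inventory (cost pool remaining) = $4,833.79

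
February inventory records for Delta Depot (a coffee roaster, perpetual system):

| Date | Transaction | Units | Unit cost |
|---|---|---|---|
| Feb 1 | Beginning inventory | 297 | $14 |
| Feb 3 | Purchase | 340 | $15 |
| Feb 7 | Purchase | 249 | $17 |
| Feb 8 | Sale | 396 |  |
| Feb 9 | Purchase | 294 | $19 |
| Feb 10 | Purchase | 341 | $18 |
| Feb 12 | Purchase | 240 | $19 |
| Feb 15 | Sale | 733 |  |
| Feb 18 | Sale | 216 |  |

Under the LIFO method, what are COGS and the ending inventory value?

Feb 8, 396 sold [LIFO — newest first]: 249 @ $17 + 147 @ $15 = $6,438
Feb 15, 733 sold [LIFO — newest first]: 240 @ $19 + 341 @ $18 + 152 @ $19 = $13,586
Feb 18, 216 sold [LIFO — newest first]: 142 @ $19 + 74 @ $15 = $3,808
Total COGS = $6,438 + $13,586 + $3,808 = $23,832
Ending inventory: 297 @ $14 + 119 @ $15 = $5,943
Check: goods available $29,775 = COGS $23,832 + ending $5,943

COGS = $23,832; ending inventory = $5,943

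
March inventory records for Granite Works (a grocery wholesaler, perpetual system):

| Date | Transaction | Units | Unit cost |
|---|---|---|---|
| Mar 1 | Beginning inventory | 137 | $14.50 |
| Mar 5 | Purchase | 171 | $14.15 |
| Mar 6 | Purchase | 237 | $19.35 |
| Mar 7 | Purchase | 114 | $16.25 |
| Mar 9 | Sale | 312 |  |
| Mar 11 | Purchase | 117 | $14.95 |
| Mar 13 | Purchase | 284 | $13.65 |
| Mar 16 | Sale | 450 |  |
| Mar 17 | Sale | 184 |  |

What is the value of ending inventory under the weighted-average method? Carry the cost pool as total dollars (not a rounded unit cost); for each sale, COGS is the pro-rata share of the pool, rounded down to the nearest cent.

After Mar 1: 137 on hand, pool $1,986.50 (≈ $14.5000 each)
After Mar 5: 308 on hand, pool $4,406.15 (≈ $14.3057 each)
After Mar 6: 545 on hand, pool $8,992.10 (≈ $16.4993 each)
After Mar 7: 659 on hand, pool $10,844.60 (≈ $16.4561 each)
Mar 9, sell 312: 312/659 × $10,844.60 → $5,134.31
After Mar 11: 464 on hand, pool $7,459.44 (≈ $16.0764 each)
After Mar 13: 748 on hand, pool $11,336.04 (≈ $15.1551 each)
Mar 16, sell 450: 450/748 × $11,336.04 → $6,819.81
Mar 17, sell 184: 184/298 × $4,516.23 → $2,788.54
Total COGS = $5,134.31 + $6,819.81 + $2,788.54 = $14,742.66
Ending inventory (cost pool remaining) = $1,727.69

Ending inventory = $1,727.69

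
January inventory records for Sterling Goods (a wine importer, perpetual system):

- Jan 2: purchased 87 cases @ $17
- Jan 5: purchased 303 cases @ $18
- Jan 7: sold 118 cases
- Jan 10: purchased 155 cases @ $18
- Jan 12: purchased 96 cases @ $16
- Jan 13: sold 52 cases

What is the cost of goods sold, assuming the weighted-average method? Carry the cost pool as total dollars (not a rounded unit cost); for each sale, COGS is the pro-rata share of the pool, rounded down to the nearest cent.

After Jan 2: 87 on hand, pool $1,479.00 (≈ $17.0000 each)
After Jan 5: 390 on hand, pool $6,933.00 (≈ $17.7769 each)
Jan 7, sell 118: 118/390 × $6,933.00 → $2,097.67
After Jan 10: 427 on hand, pool $7,625.33 (≈ $17.8579 each)
After Jan 12: 523 on hand, pool $9,161.33 (≈ $17.5169 each)
Jan 13, sell 52: 52/523 × $9,161.33 → $910.87
Total COGS = $2,097.67 + $910.87 = $3,008.54
Ending inventory (cost pool remaining) = $8,250.46

COGS = $3,008.54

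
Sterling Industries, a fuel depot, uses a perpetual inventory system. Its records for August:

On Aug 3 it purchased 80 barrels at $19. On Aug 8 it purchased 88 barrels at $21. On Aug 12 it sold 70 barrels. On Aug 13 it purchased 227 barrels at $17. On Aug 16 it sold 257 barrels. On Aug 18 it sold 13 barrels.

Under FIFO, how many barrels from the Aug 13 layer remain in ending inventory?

Aug 12, 70 sold [FIFO — oldest first]: 70 @ $19 = $1,330
Aug 16, 257 sold [FIFO — oldest first]: 10 @ $19 + 88 @ $21 + 159 @ $17 = $4,741
Aug 18, 13 sold [FIFO — oldest first]: 13 @ $17 = $221
Total COGS = $1,330 + $4,741 + $221 = $6,292
Ending inventory: 55 @ $17 = $935

55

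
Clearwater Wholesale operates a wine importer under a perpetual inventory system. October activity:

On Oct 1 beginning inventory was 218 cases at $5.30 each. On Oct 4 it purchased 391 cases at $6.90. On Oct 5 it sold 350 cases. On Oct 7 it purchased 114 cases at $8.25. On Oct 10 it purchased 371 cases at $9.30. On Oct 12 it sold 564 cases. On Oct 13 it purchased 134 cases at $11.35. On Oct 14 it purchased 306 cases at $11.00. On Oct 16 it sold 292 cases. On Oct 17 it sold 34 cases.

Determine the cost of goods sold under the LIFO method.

COGS = $10,883.10

Oct 5, 350 sold [LIFO — newest first]: 350 @ $6.90 = $2,415.00
Oct 12, 564 sold [LIFO — newest first]: 371 @ $9.30 + 114 @ $8.25 + 41 @ $6.90 + 38 @ $5.30 = $4,875.10
Oct 16, 292 sold [LIFO — newest first]: 292 @ $11.00 = $3,212.00
Oct 17, 34 sold [LIFO — newest first]: 14 @ $11.00 + 20 @ $11.35 = $381.00
Total COGS = $2,415.00 + $4,875.10 + $3,212.00 + $381.00 = $10,883.10
Ending inventory: 180 @ $5.30 + 114 @ $11.35 = $2,247.90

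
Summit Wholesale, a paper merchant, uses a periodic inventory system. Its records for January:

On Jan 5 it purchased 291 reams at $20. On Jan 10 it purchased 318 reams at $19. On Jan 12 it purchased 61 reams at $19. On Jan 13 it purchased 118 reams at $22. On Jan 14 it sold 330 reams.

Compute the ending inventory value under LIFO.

Ending inventory = $8,993

Jan 14, 330 sold [LIFO — newest first]: 118 @ $22 + 61 @ $19 + 151 @ $19 = $6,624
Ending inventory: 291 @ $20 + 167 @ $19 = $8,993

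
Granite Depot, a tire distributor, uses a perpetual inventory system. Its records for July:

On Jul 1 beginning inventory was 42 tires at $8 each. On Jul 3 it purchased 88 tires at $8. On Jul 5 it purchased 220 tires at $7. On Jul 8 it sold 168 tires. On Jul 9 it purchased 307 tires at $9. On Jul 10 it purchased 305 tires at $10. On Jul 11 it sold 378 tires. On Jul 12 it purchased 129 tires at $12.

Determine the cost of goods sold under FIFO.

COGS = $4,344

Jul 8, 168 sold [FIFO — oldest first]: 42 @ $8 + 88 @ $8 + 38 @ $7 = $1,306
Jul 11, 378 sold [FIFO — oldest first]: 182 @ $7 + 196 @ $9 = $3,038
Total COGS = $1,306 + $3,038 = $4,344
Ending inventory: 111 @ $9 + 305 @ $10 + 129 @ $12 = $5,597
Check: goods available $9,941 = COGS $4,344 + ending $5,597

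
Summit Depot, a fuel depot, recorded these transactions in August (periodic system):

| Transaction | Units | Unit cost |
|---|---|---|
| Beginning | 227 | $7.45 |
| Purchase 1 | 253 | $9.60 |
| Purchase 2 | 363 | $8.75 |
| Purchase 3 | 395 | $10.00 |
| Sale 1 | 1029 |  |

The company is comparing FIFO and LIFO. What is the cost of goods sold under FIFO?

FIFO COGS: 227 @ $7.45 + 253 @ $9.60 + 363 @ $8.75 + 186 @ $10.00 = $9,156.20
LIFO COGS: 395 @ $10.00 + 363 @ $8.75 + 253 @ $9.60 + 18 @ $7.45 = $9,689.15

COGS = $9,156.20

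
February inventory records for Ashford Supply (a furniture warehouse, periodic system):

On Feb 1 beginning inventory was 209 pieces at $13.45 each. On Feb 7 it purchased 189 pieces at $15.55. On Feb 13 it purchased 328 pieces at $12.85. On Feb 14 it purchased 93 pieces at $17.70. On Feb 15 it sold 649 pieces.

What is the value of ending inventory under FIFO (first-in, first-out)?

Feb 15, 649 sold [FIFO — oldest first]: 209 @ $13.45 + 189 @ $15.55 + 251 @ $12.85 = $8,975.35
Ending inventory: 77 @ $12.85 + 93 @ $17.70 = $2,635.55
Check: goods available $11,610.90 = COGS $8,975.35 + ending $2,635.55

Ending inventory = $2,635.55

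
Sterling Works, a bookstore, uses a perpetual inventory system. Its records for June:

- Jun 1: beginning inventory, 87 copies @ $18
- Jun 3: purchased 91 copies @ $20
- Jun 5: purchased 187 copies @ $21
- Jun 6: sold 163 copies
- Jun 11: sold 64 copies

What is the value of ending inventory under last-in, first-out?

Jun 6, 163 sold [LIFO — newest first]: 163 @ $21 = $3,423
Jun 11, 64 sold [LIFO — newest first]: 24 @ $21 + 40 @ $20 = $1,304
Total COGS = $3,423 + $1,304 = $4,727
Ending inventory: 87 @ $18 + 51 @ $20 = $2,586

Ending inventory = $2,586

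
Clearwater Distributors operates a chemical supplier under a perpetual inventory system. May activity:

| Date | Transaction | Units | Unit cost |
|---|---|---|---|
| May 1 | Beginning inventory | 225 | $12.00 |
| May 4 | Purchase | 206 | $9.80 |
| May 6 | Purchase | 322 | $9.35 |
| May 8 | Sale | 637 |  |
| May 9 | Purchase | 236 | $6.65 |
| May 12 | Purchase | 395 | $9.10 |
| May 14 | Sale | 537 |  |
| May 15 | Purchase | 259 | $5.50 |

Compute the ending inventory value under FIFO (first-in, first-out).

May 8, 637 sold [FIFO — oldest first]: 225 @ $12.00 + 206 @ $9.80 + 206 @ $9.35 = $6,644.90
May 14, 537 sold [FIFO — oldest first]: 116 @ $9.35 + 236 @ $6.65 + 185 @ $9.10 = $4,337.50
Total COGS = $6,644.90 + $4,337.50 = $10,982.40
Ending inventory: 210 @ $9.10 + 259 @ $5.50 = $3,335.50

Ending inventory = $3,335.50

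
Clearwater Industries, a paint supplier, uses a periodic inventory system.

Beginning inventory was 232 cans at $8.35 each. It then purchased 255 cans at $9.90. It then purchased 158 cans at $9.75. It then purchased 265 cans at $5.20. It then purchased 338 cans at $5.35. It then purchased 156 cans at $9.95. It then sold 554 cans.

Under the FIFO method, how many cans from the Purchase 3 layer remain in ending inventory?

265

Sale 1 (554) [FIFO — oldest first]: 232 @ $8.35 + 255 @ $9.90 + 67 @ $9.75 = $5,114.95
Ending inventory: 91 @ $9.75 + 265 @ $5.20 + 338 @ $5.35 + 156 @ $9.95 = $5,625.75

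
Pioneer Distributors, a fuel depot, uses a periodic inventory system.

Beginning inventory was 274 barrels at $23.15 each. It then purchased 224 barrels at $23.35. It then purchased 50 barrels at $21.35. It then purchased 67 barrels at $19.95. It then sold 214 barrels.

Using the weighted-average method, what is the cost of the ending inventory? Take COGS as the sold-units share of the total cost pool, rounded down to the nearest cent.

Sale 1, sell 214: 214/615 × $13,977.65 → $4,863.76
Ending inventory (cost pool remaining) = $9,113.89
Check: goods available $13,977.65 = COGS $4,863.76 + ending $9,113.89

Ending inventory = $9,113.89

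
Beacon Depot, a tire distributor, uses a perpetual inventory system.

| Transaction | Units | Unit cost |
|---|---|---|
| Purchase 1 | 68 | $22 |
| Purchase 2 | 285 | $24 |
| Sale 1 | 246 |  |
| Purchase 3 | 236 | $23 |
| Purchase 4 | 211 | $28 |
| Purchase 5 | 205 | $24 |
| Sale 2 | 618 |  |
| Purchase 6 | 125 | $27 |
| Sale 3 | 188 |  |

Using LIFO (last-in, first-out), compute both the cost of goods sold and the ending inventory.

COGS = $26,231; ending inventory = $1,736

Sale 1 (246) [LIFO — newest first]: 246 @ $24 = $5,904
Sale 2 (618) [LIFO — newest first]: 205 @ $24 + 211 @ $28 + 202 @ $23 = $15,474
Sale 3 (188) [LIFO — newest first]: 125 @ $27 + 34 @ $23 + 29 @ $24 = $4,853
Total COGS = $5,904 + $15,474 + $4,853 = $26,231
Ending inventory: 68 @ $22 + 10 @ $24 = $1,736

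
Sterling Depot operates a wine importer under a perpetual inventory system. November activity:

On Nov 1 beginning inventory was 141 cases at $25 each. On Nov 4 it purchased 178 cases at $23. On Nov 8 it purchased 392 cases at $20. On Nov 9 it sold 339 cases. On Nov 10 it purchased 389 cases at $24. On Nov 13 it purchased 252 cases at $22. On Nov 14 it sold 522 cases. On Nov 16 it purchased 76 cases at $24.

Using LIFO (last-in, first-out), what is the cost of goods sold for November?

COGS = $18,804

Nov 9, 339 sold [LIFO — newest first]: 339 @ $20 = $6,780
Nov 14, 522 sold [LIFO — newest first]: 252 @ $22 + 270 @ $24 = $12,024
Total COGS = $6,780 + $12,024 = $18,804
Ending inventory: 141 @ $25 + 178 @ $23 + 53 @ $20 + 119 @ $24 + 76 @ $24 = $13,359
Check: goods available $32,163 = COGS $18,804 + ending $13,359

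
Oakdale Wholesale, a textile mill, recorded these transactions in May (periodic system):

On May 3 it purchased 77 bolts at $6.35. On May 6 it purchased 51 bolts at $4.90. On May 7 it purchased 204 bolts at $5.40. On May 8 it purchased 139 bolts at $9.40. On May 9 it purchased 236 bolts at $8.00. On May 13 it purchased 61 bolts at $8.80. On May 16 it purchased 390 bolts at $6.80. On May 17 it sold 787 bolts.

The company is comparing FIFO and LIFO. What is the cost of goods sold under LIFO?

FIFO COGS: 77 @ $6.35 + 51 @ $4.90 + 204 @ $5.40 + 139 @ $9.40 + 236 @ $8.00 + 61 @ $8.80 + 19 @ $6.80 = $5,701.05
LIFO COGS: 390 @ $6.80 + 61 @ $8.80 + 236 @ $8.00 + 100 @ $9.40 = $6,016.80

COGS = $6,016.80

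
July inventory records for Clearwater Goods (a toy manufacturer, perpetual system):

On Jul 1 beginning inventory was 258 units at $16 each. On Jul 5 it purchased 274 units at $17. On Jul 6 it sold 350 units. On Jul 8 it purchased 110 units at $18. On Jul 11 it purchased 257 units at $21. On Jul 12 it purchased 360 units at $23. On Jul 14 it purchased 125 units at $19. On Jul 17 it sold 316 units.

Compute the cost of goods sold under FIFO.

Jul 6, 350 sold [FIFO — oldest first]: 258 @ $16 + 92 @ $17 = $5,692
Jul 17, 316 sold [FIFO — oldest first]: 182 @ $17 + 110 @ $18 + 24 @ $21 = $5,578
Total COGS = $5,692 + $5,578 = $11,270
Ending inventory: 233 @ $21 + 360 @ $23 + 125 @ $19 = $15,548

COGS = $11,270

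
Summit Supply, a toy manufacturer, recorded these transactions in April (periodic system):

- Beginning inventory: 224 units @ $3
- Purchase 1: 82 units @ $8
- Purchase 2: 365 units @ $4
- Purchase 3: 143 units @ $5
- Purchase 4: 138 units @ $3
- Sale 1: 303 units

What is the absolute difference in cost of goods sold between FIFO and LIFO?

FIFO COGS: 224 @ $3 + 79 @ $8 = $1,304
LIFO COGS: 138 @ $3 + 143 @ $5 + 22 @ $4 = $1,217
Difference = |$1,304 − $1,217| = $87

$87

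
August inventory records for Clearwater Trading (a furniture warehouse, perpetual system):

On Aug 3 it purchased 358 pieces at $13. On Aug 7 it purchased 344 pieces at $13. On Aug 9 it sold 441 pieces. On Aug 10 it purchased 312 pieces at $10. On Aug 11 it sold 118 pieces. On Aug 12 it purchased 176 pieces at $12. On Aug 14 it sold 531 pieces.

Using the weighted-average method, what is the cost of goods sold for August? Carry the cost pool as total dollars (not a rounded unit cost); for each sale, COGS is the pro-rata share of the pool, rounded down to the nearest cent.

COGS = $13,203.67

After Aug 3: 358 on hand, pool $4,654.00 (≈ $13.0000 each)
After Aug 7: 702 on hand, pool $9,126.00 (≈ $13.0000 each)
Aug 9, sell 441: 441/702 × $9,126.00 → $5,733.00
After Aug 10: 573 on hand, pool $6,513.00 (≈ $11.3665 each)
Aug 11, sell 118: 118/573 × $6,513.00 → $1,341.24
After Aug 12: 631 on hand, pool $7,283.76 (≈ $11.5432 each)
Aug 14, sell 531: 531/631 × $7,283.76 → $6,129.43
Total COGS = $5,733.00 + $1,341.24 + $6,129.43 = $13,203.67
Ending inventory (cost pool remaining) = $1,154.33
Check: goods available $14,358.00 = COGS $13,203.67 + ending $1,154.33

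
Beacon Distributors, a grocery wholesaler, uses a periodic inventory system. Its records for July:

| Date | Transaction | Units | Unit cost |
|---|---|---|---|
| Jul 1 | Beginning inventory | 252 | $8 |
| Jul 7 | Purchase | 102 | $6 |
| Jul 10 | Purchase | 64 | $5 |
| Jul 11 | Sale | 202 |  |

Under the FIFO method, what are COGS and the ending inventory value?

COGS = $1,616; ending inventory = $1,332

Jul 11, 202 sold [FIFO — oldest first]: 202 @ $8 = $1,616
Ending inventory: 50 @ $8 + 102 @ $6 + 64 @ $5 = $1,332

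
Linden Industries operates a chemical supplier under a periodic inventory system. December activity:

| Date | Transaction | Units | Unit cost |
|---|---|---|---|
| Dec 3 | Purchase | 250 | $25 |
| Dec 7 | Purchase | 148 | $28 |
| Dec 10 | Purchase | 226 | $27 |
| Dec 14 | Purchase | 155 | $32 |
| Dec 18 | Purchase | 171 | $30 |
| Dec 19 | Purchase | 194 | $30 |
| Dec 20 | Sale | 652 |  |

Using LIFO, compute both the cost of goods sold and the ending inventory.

Dec 20, 652 sold [LIFO — newest first]: 194 @ $30 + 171 @ $30 + 155 @ $32 + 132 @ $27 = $19,474
Ending inventory: 250 @ $25 + 148 @ $28 + 94 @ $27 = $12,932

COGS = $19,474; ending inventory = $12,932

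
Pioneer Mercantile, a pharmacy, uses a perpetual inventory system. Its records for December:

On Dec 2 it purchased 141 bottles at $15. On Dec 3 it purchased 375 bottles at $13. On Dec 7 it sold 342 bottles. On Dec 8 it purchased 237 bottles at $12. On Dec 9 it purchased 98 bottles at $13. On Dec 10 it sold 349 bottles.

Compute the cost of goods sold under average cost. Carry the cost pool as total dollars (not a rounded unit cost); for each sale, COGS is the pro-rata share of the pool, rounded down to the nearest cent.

After Dec 2: 141 on hand, pool $2,115.00 (≈ $15.0000 each)
After Dec 3: 516 on hand, pool $6,990.00 (≈ $13.5465 each)
Dec 7, sell 342: 342/516 × $6,990.00 → $4,632.90
After Dec 8: 411 on hand, pool $5,201.10 (≈ $12.6547 each)
After Dec 9: 509 on hand, pool $6,475.10 (≈ $12.7212 each)
Dec 10, sell 349: 349/509 × $6,475.10 → $4,439.70
Total COGS = $4,632.90 + $4,439.70 = $9,072.60
Ending inventory (cost pool remaining) = $2,035.40

COGS = $9,072.60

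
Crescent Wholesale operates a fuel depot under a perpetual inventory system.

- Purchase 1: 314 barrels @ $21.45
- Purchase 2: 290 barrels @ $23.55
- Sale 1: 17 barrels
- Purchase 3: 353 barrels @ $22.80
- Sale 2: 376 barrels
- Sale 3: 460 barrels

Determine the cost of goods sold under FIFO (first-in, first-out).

COGS = $19,242.00

Sale 1 (17) [FIFO — oldest first]: 17 @ $21.45 = $364.65
Sale 2 (376) [FIFO — oldest first]: 297 @ $21.45 + 79 @ $23.55 = $8,231.10
Sale 3 (460) [FIFO — oldest first]: 211 @ $23.55 + 249 @ $22.80 = $10,646.25
Total COGS = $364.65 + $8,231.10 + $10,646.25 = $19,242.00
Ending inventory: 104 @ $22.80 = $2,371.20
Check: goods available $21,613.20 = COGS $19,242.00 + ending $2,371.20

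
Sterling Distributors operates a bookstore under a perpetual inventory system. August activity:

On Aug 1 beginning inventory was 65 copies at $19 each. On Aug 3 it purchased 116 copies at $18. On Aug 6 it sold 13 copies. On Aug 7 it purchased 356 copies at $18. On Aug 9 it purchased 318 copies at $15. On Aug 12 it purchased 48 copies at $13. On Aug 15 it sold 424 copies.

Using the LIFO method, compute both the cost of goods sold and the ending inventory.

COGS = $6,672; ending inventory = $8,453

Aug 6, 13 sold [LIFO — newest first]: 13 @ $18 = $234
Aug 15, 424 sold [LIFO — newest first]: 48 @ $13 + 318 @ $15 + 58 @ $18 = $6,438
Total COGS = $234 + $6,438 = $6,672
Ending inventory: 65 @ $19 + 103 @ $18 + 298 @ $18 = $8,453
Check: goods available $15,125 = COGS $6,672 + ending $8,453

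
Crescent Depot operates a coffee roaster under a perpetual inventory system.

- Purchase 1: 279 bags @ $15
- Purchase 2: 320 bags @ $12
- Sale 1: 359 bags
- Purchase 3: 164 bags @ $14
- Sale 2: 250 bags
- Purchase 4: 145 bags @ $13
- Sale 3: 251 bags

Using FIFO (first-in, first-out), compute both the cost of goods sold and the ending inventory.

COGS = $11,582; ending inventory = $624

Sale 1 (359) [FIFO — oldest first]: 279 @ $15 + 80 @ $12 = $5,145
Sale 2 (250) [FIFO — oldest first]: 240 @ $12 + 10 @ $14 = $3,020
Sale 3 (251) [FIFO — oldest first]: 154 @ $14 + 97 @ $13 = $3,417
Total COGS = $5,145 + $3,020 + $3,417 = $11,582
Ending inventory: 48 @ $13 = $624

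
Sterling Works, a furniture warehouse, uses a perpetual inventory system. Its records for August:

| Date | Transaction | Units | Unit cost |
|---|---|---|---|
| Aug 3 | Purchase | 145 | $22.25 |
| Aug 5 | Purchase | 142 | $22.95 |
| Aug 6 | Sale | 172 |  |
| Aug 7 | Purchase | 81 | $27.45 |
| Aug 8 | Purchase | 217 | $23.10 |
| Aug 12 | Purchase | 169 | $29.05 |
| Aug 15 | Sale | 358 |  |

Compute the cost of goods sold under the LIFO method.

COGS = $13,201.75

Aug 6, 172 sold [LIFO — newest first]: 142 @ $22.95 + 30 @ $22.25 = $3,926.40
Aug 15, 358 sold [LIFO — newest first]: 169 @ $29.05 + 189 @ $23.10 = $9,275.35
Total COGS = $3,926.40 + $9,275.35 = $13,201.75
Ending inventory: 115 @ $22.25 + 81 @ $27.45 + 28 @ $23.10 = $5,429.00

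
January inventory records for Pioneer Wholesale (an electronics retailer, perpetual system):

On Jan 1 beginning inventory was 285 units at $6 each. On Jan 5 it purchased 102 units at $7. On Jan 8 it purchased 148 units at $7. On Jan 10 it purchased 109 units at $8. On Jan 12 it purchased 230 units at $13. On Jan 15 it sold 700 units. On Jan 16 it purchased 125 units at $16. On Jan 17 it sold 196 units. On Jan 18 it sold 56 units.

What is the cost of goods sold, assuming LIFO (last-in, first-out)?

COGS = $9,040

Jan 15, 700 sold [LIFO — newest first]: 230 @ $13 + 109 @ $8 + 148 @ $7 + 102 @ $7 + 111 @ $6 = $6,278
Jan 17, 196 sold [LIFO — newest first]: 125 @ $16 + 71 @ $6 = $2,426
Jan 18, 56 sold [LIFO — newest first]: 56 @ $6 = $336
Total COGS = $6,278 + $2,426 + $336 = $9,040
Ending inventory: 47 @ $6 = $282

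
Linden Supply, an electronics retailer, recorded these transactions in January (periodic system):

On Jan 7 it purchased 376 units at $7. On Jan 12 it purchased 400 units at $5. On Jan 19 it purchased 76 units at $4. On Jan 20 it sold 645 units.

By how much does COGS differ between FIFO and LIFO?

$490

FIFO COGS: 376 @ $7 + 269 @ $5 = $3,977
LIFO COGS: 76 @ $4 + 400 @ $5 + 169 @ $7 = $3,487
Difference = |$3,977 − $3,487| = $490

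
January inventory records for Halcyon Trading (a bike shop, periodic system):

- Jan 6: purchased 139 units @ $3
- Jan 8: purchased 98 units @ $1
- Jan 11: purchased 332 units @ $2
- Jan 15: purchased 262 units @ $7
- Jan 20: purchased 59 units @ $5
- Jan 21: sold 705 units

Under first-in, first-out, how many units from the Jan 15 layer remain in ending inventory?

126

Jan 21, 705 sold [FIFO — oldest first]: 139 @ $3 + 98 @ $1 + 332 @ $2 + 136 @ $7 = $2,131
Ending inventory: 126 @ $7 + 59 @ $5 = $1,177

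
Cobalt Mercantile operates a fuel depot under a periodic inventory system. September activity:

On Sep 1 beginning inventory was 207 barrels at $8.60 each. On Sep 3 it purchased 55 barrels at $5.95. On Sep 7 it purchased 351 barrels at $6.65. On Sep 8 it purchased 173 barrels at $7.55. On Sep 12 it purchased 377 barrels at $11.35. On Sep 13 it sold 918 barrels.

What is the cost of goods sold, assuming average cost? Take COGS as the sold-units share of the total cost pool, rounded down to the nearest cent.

COGS = $7,914.45

Sep 13, sell 918: 918/1163 × $10,026.70 → $7,914.45
Ending inventory (cost pool remaining) = $2,112.25
Check: goods available $10,026.70 = COGS $7,914.45 + ending $2,112.25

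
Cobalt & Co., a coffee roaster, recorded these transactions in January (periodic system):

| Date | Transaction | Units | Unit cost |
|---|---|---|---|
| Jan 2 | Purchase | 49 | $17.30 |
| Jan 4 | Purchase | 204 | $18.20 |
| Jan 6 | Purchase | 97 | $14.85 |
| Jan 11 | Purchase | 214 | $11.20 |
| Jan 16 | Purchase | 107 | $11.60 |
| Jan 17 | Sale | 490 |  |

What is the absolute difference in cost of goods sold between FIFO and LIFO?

$1,180.10

FIFO COGS: 49 @ $17.30 + 204 @ $18.20 + 97 @ $14.85 + 140 @ $11.20 = $7,568.95
LIFO COGS: 107 @ $11.60 + 214 @ $11.20 + 97 @ $14.85 + 72 @ $18.20 = $6,388.85
Difference = |$7,568.95 − $6,388.85| = $1,180.10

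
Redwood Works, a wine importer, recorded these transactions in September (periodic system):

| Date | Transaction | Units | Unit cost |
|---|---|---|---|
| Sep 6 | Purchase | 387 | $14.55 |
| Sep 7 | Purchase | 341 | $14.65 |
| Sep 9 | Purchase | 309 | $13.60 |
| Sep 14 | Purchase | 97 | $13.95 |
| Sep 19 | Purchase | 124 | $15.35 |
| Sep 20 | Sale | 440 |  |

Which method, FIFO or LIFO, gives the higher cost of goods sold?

FIFO

FIFO COGS: 387 @ $14.55 + 53 @ $14.65 = $6,407.30
LIFO COGS: 124 @ $15.35 + 97 @ $13.95 + 219 @ $13.60 = $6,234.95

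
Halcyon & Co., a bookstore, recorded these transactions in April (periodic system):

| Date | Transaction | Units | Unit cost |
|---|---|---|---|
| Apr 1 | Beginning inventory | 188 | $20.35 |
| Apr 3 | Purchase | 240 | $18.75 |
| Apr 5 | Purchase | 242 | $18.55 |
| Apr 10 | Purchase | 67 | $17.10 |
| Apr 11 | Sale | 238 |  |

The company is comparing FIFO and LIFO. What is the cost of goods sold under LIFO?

FIFO COGS: 188 @ $20.35 + 50 @ $18.75 = $4,763.30
LIFO COGS: 67 @ $17.10 + 171 @ $18.55 = $4,317.75

COGS = $4,317.75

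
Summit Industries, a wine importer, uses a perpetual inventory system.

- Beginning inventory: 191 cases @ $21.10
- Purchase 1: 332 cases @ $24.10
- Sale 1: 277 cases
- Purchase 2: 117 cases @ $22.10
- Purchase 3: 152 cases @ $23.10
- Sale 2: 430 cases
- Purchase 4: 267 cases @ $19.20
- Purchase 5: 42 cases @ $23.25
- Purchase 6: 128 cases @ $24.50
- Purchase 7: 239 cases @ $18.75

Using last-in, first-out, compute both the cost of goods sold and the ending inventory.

COGS = $16,334.70; ending inventory = $15,513.65

Sale 1 (277) [LIFO — newest first]: 277 @ $24.10 = $6,675.70
Sale 2 (430) [LIFO — newest first]: 152 @ $23.10 + 117 @ $22.10 + 55 @ $24.10 + 106 @ $21.10 = $9,659.00
Total COGS = $6,675.70 + $9,659.00 = $16,334.70
Ending inventory: 85 @ $21.10 + 267 @ $19.20 + 42 @ $23.25 + 128 @ $24.50 + 239 @ $18.75 = $15,513.65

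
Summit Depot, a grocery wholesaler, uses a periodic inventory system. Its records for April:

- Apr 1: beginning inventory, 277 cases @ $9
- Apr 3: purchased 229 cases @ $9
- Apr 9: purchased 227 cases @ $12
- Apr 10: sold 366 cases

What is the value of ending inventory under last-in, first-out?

Ending inventory = $3,303

Apr 10, 366 sold [LIFO — newest first]: 227 @ $12 + 139 @ $9 = $3,975
Ending inventory: 277 @ $9 + 90 @ $9 = $3,303
Check: goods available $7,278 = COGS $3,975 + ending $3,303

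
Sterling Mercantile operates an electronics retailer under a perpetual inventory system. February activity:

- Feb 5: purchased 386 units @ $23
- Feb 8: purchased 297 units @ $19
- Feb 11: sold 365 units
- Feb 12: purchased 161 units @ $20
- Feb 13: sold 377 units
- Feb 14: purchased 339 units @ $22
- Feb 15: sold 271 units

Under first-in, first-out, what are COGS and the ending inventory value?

Feb 11, 365 sold [FIFO — oldest first]: 365 @ $23 = $8,395
Feb 13, 377 sold [FIFO — oldest first]: 21 @ $23 + 297 @ $19 + 59 @ $20 = $7,306
Feb 15, 271 sold [FIFO — oldest first]: 102 @ $20 + 169 @ $22 = $5,758
Total COGS = $8,395 + $7,306 + $5,758 = $21,459
Ending inventory: 170 @ $22 = $3,740

COGS = $21,459; ending inventory = $3,740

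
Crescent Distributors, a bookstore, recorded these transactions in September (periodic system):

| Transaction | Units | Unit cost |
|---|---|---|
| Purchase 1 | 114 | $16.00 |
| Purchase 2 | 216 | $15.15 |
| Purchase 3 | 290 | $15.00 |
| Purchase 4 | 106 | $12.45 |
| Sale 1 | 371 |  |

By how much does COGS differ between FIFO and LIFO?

FIFO COGS: 114 @ $16.00 + 216 @ $15.15 + 41 @ $15.00 = $5,711.40
LIFO COGS: 106 @ $12.45 + 265 @ $15.00 = $5,294.70
Difference = |$5,711.40 − $5,294.70| = $416.70

$416.70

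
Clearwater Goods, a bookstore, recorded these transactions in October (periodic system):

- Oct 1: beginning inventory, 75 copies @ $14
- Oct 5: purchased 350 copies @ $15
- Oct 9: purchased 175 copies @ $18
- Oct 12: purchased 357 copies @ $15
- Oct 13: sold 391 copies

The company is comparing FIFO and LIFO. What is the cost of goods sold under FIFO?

COGS = $5,790

FIFO COGS: 75 @ $14 + 316 @ $15 = $5,790
LIFO COGS: 357 @ $15 + 34 @ $18 = $5,967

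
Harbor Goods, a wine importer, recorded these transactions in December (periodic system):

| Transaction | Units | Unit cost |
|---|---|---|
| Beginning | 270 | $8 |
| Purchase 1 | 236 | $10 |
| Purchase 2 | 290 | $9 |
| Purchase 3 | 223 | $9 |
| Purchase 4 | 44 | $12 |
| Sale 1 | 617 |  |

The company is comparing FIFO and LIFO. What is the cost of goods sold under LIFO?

FIFO COGS: 270 @ $8 + 236 @ $10 + 111 @ $9 = $5,519
LIFO COGS: 44 @ $12 + 223 @ $9 + 290 @ $9 + 60 @ $10 = $5,745

COGS = $5,745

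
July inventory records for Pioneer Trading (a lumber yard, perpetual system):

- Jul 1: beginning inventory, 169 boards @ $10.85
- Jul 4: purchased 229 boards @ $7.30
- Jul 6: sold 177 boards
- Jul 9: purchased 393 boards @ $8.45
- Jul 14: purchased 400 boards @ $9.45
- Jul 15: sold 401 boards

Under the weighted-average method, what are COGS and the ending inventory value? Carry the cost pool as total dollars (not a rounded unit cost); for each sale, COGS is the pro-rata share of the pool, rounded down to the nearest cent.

After Jul 1: 169 on hand, pool $1,833.65 (≈ $10.8500 each)
After Jul 4: 398 on hand, pool $3,505.35 (≈ $8.8074 each)
Jul 6, sell 177: 177/398 × $3,505.35 → $1,558.91
After Jul 9: 614 on hand, pool $5,267.29 (≈ $8.5786 each)
After Jul 14: 1014 on hand, pool $9,047.29 (≈ $8.9224 each)
Jul 15, sell 401: 401/1014 × $9,047.29 → $3,577.87
Total COGS = $1,558.91 + $3,577.87 = $5,136.78
Ending inventory (cost pool remaining) = $5,469.42

COGS = $5,136.78; ending inventory = $5,469.42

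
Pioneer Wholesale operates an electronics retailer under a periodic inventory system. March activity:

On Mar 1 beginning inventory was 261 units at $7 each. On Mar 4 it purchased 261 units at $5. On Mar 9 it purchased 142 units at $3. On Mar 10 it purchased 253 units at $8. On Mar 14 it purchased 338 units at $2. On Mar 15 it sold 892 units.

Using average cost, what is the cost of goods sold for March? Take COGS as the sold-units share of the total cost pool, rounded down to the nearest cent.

COGS = $4,447.91

Mar 15, sell 892: 892/1255 × $6,258.00 → $4,447.91
Ending inventory (cost pool remaining) = $1,810.09
Check: goods available $6,258.00 = COGS $4,447.91 + ending $1,810.09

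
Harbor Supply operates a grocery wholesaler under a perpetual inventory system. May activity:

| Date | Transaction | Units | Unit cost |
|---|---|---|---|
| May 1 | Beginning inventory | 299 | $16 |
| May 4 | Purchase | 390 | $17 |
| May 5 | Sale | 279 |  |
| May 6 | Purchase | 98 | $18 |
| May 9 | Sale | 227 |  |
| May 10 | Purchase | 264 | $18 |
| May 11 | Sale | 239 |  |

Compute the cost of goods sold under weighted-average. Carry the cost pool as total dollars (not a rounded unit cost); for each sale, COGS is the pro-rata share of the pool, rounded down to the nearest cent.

COGS = $12,604.58

After May 1: 299 on hand, pool $4,784.00 (≈ $16.0000 each)
After May 4: 689 on hand, pool $11,414.00 (≈ $16.5660 each)
May 5, sell 279: 279/689 × $11,414.00 → $4,621.92
After May 6: 508 on hand, pool $8,556.08 (≈ $16.8427 each)
May 9, sell 227: 227/508 × $8,556.08 → $3,823.28
After May 10: 545 on hand, pool $9,484.80 (≈ $17.4033 each)
May 11, sell 239: 239/545 × $9,484.80 → $4,159.38
Total COGS = $4,621.92 + $3,823.28 + $4,159.38 = $12,604.58
Ending inventory (cost pool remaining) = $5,325.42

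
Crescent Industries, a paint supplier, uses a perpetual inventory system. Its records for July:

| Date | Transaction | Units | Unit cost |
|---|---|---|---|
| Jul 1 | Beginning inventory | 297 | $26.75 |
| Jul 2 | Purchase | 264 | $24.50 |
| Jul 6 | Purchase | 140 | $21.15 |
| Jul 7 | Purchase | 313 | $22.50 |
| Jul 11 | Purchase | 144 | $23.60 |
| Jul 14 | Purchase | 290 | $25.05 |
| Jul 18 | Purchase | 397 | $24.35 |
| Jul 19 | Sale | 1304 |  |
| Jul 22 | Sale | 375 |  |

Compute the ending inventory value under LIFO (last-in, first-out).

Ending inventory = $4,440.50

Jul 19, 1304 sold [LIFO — newest first]: 397 @ $24.35 + 290 @ $25.05 + 144 @ $23.60 + 313 @ $22.50 + 140 @ $21.15 + 20 @ $24.50 = $30,823.35
Jul 22, 375 sold [LIFO — newest first]: 244 @ $24.50 + 131 @ $26.75 = $9,482.25
Total COGS = $30,823.35 + $9,482.25 = $40,305.60
Ending inventory: 166 @ $26.75 = $4,440.50
Check: goods available $44,746.10 = COGS $40,305.60 + ending $4,440.50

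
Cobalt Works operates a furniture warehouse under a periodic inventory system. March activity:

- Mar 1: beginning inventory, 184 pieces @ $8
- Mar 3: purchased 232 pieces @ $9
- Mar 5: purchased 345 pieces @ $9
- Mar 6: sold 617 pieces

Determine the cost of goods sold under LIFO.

COGS = $5,513

Mar 6, 617 sold [LIFO — newest first]: 345 @ $9 + 232 @ $9 + 40 @ $8 = $5,513
Ending inventory: 144 @ $8 = $1,152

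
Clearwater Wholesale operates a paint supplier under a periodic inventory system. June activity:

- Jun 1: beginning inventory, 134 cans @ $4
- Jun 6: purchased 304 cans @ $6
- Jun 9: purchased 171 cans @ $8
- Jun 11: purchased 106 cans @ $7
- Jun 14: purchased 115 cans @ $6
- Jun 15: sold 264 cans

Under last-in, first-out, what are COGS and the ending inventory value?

Jun 15, 264 sold [LIFO — newest first]: 115 @ $6 + 106 @ $7 + 43 @ $8 = $1,776
Ending inventory: 134 @ $4 + 304 @ $6 + 128 @ $8 = $3,384
Check: goods available $5,160 = COGS $1,776 + ending $3,384

COGS = $1,776; ending inventory = $3,384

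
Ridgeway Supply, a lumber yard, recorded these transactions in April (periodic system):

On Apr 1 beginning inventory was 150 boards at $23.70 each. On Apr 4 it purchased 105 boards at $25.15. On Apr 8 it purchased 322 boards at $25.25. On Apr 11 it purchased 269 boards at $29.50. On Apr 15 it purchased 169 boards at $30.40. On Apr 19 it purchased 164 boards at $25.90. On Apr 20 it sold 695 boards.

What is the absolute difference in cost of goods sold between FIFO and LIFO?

FIFO COGS: 150 @ $23.70 + 105 @ $25.15 + 322 @ $25.25 + 118 @ $29.50 = $17,807.25
LIFO COGS: 164 @ $25.90 + 169 @ $30.40 + 269 @ $29.50 + 93 @ $25.25 = $19,668.95
Difference = |$17,807.25 − $19,668.95| = $1,861.70

$1,861.70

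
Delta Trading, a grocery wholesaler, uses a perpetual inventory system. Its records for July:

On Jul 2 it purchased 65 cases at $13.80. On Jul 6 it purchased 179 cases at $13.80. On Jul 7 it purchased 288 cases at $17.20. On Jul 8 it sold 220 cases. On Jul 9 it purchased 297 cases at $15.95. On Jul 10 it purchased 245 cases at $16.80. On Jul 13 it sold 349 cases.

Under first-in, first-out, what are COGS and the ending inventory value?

Jul 8, 220 sold [FIFO — oldest first]: 65 @ $13.80 + 155 @ $13.80 = $3,036.00
Jul 13, 349 sold [FIFO — oldest first]: 24 @ $13.80 + 288 @ $17.20 + 37 @ $15.95 = $5,874.95
Total COGS = $3,036.00 + $5,874.95 = $8,910.95
Ending inventory: 260 @ $15.95 + 245 @ $16.80 = $8,263.00

COGS = $8,910.95; ending inventory = $8,263.00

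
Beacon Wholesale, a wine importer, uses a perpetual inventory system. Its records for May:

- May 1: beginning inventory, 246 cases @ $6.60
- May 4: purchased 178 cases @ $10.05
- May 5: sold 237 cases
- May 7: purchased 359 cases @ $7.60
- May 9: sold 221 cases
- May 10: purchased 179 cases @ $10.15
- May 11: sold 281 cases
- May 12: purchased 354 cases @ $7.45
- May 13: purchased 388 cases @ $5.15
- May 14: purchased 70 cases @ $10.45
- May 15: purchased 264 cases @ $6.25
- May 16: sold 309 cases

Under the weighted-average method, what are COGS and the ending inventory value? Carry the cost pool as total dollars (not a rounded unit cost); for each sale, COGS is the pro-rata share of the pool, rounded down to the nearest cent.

COGS = $8,164.51; ending inventory = $6,810.24

After May 1: 246 on hand, pool $1,623.60 (≈ $6.6000 each)
After May 4: 424 on hand, pool $3,412.50 (≈ $8.0483 each)
May 5, sell 237: 237/424 × $3,412.50 → $1,907.45
After May 7: 546 on hand, pool $4,233.45 (≈ $7.7536 each)
May 9, sell 221: 221/546 × $4,233.45 → $1,713.53
After May 10: 504 on hand, pool $4,336.77 (≈ $8.6047 each)
May 11, sell 281: 281/504 × $4,336.77 → $2,417.92
After May 12: 577 on hand, pool $4,556.15 (≈ $7.8963 each)
After May 13: 965 on hand, pool $6,554.35 (≈ $6.7921 each)
After May 14: 1035 on hand, pool $7,285.85 (≈ $7.0395 each)
After May 15: 1299 on hand, pool $8,935.85 (≈ $6.8790 each)
May 16, sell 309: 309/1299 × $8,935.85 → $2,125.61
Total COGS = $1,907.45 + $1,713.53 + $2,417.92 + $2,125.61 = $8,164.51
Ending inventory (cost pool remaining) = $6,810.24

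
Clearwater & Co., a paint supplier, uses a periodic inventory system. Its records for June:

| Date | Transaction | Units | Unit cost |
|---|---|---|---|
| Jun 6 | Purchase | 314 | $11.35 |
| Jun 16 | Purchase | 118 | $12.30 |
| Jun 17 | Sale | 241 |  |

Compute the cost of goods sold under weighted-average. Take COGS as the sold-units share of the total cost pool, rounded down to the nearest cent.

COGS = $2,797.88

Jun 17, sell 241: 241/432 × $5,015.30 → $2,797.88
Ending inventory (cost pool remaining) = $2,217.42
Check: goods available $5,015.30 = COGS $2,797.88 + ending $2,217.42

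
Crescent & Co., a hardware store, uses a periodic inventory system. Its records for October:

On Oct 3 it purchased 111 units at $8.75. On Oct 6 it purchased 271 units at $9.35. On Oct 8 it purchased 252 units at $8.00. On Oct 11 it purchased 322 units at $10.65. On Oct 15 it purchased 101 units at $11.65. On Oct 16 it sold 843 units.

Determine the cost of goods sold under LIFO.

COGS = $8,192.75

Oct 16, 843 sold [LIFO — newest first]: 101 @ $11.65 + 322 @ $10.65 + 252 @ $8.00 + 168 @ $9.35 = $8,192.75
Ending inventory: 111 @ $8.75 + 103 @ $9.35 = $1,934.30
Check: goods available $10,127.05 = COGS $8,192.75 + ending $1,934.30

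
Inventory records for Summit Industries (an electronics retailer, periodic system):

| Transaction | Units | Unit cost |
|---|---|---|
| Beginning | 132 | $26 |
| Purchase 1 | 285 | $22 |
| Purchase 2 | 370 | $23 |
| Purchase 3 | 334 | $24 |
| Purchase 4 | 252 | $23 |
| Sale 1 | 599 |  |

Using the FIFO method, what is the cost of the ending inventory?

Ending inventory = $18,136

Sale 1 (599) [FIFO — oldest first]: 132 @ $26 + 285 @ $22 + 182 @ $23 = $13,888
Ending inventory: 188 @ $23 + 334 @ $24 + 252 @ $23 = $18,136
Check: goods available $32,024 = COGS $13,888 + ending $18,136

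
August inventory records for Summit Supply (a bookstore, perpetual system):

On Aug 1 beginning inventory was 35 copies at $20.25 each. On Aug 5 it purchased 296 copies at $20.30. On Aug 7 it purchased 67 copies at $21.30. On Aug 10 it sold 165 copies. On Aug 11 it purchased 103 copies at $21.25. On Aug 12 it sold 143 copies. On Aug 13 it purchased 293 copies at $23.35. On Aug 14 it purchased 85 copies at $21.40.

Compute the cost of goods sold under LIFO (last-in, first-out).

Aug 10, 165 sold [LIFO — newest first]: 67 @ $21.30 + 98 @ $20.30 = $3,416.50
Aug 12, 143 sold [LIFO — newest first]: 103 @ $21.25 + 40 @ $20.30 = $3,000.75
Total COGS = $3,416.50 + $3,000.75 = $6,417.25
Ending inventory: 35 @ $20.25 + 158 @ $20.30 + 293 @ $23.35 + 85 @ $21.40 = $12,576.70
Check: goods available $18,993.95 = COGS $6,417.25 + ending $12,576.70

COGS = $6,417.25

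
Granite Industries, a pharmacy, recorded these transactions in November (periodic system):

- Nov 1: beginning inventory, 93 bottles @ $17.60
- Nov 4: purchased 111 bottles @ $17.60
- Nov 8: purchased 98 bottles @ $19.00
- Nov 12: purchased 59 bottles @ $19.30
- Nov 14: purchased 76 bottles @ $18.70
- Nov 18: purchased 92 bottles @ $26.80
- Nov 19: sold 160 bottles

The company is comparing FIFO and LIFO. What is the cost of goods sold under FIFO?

FIFO COGS: 93 @ $17.60 + 67 @ $17.60 = $2,816.00
LIFO COGS: 92 @ $26.80 + 68 @ $18.70 = $3,737.20

COGS = $2,816.00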